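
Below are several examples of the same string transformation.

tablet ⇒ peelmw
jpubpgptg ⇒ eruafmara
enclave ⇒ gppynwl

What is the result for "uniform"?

The transformation: shift every letter 11 places forward in the alphabet (wrapping around), then move the last 2 characters to the front (rotate right by 2).
Applying both steps to "uniform": "fytqzcx", then "cxfytqz".

cxfytqz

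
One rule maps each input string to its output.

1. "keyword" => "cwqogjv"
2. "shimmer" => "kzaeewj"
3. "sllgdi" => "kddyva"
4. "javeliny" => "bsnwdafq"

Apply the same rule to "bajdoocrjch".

tsbvggujbuz

The rule is to shift every letter 8 places backward in the alphabet (wrapping around).
So "bajdoocrjch" becomes "tsbvggujbuz".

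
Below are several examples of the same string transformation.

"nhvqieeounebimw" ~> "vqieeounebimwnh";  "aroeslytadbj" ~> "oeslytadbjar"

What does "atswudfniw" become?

swudfniwat

The transformation: move the first 2 characters to the end (rotate left by 2).
Doing the same to "atswudfniw": "swudfniwat".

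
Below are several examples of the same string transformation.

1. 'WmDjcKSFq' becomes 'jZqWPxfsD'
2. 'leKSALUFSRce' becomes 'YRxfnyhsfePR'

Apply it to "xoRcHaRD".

Rule — shift every letter 13 places forward in the alphabet (wrapping around) — i.e. ROT13, then flip the case of every letter.
Working it through for "xoRcHaRD": intermediate "kbEpUnEQ", final "KBePuNeq".
(Check on "leKSALUFSRce": → "yrXFNYHSFEpr" → "YRxfnyhsfePR" ✓)

KBePuNeq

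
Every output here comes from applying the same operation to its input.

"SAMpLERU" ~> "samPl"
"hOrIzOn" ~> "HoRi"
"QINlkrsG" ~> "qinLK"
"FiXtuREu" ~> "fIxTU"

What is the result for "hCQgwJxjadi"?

HcqGWjXJ

Each output is the input with this applied: flip the case of every letter, then delete the last 3 characters.
On "hCQgwJxjadi": the first step gives "HcqGWjXJADI", and the second then gives "HcqGWjXJ".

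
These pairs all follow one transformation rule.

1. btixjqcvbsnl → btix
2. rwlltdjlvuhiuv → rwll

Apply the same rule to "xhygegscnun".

xhyg

What's happening: keep only the first 4 characters.
For "xhygegscnun" the result is "xhyg".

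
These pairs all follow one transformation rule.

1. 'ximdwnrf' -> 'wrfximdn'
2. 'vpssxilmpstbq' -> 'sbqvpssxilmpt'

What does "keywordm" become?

Each output is the input with this applied: move the last 3 characters to the front (rotate right by 3), then swap the first and last characters.
"keywordm" → "rdmkeywo" → "odmkeywr".

odmkeywr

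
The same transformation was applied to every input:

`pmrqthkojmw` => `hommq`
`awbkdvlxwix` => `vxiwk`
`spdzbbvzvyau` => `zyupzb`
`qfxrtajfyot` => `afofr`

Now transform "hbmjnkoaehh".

The pattern: keep every other character starting from the second (positions 2nd, 4th, 6th, ...), then move the last 3 characters to the front (rotate right by 3).
"hbmjnkoaehh" → "bjkah" → "kahbj".

kahbj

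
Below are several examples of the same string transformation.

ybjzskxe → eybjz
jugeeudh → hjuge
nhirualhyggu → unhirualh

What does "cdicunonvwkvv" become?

vcdicunonv

The rule is to move the last character to the front, then delete the last 3 characters.
For "cdicunonvwkvv", step one produces "vcdicunonvwkv"; step two turns that into "vcdicunonv".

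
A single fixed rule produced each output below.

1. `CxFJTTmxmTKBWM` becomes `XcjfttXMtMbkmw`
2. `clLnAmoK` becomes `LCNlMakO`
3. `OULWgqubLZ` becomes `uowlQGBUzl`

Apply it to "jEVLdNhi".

The pattern: flip the case of every letter, then swap each adjacent pair of characters (1↔2, 3↔4, ...).
Starting from "jEVLdNhi": after the first operation, "JevlDnHI"; after the second, "eJlvnDIH".

eJlvnDIH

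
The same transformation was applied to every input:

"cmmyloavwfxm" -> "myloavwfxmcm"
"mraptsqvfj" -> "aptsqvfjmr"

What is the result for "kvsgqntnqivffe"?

sgqntnqivffekv

The transformation: move the first 2 characters to the end (rotate left by 2).
So "kvsgqntnqivffe" becomes "sgqntnqivffekv".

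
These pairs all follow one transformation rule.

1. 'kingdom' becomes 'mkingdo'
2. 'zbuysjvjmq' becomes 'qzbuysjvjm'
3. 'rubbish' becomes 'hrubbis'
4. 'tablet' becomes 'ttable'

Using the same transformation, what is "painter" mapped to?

rpainte

In each case the input is transformed by: move the last character to the front.
For "painter" the result is "rpainte".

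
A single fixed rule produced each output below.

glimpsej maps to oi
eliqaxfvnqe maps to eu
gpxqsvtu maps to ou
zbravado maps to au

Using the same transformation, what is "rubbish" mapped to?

aa

In each case the input is transformed by: shift every letter 1 place backward in the alphabet (wrapping around), then keep only the vowels.
So "rubbish" becomes "aa".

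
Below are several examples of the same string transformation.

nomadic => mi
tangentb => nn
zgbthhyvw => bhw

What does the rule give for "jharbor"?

What's happening: keep one character in every 3, starting at position 3 (positions 3rd, 6th, 9th, ...).
On "jharbor" that produces "ao".

ao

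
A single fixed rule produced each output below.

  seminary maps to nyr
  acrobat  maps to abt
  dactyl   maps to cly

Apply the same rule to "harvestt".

ett

Each output is the input with this applied: swap each adjacent pair of characters (1↔2, 3↔4, ...), then keep only the last 3 characters.
Doing the same to "harvestt": "ett".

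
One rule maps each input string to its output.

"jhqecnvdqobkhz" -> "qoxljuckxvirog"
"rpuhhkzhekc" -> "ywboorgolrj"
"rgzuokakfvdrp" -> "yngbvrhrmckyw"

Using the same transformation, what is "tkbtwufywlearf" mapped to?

Rule — shift every letter 7 places forward in the alphabet (wrapping around).
"tkbtwufywlearf" → "ariadbmfdslhym".

ariadbmfdslhym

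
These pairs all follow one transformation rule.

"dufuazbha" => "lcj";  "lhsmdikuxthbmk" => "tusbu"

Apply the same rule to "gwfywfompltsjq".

ogwtr

What's happening: keep one character in every 3, starting at position 1 (positions 1st, 4th, 7th, ...), then shift every letter 8 places forward in the alphabet (wrapping around).
So "gwfywfompltsjq" becomes "ogwtr".
(Check on "dufuazbha": → "dub" → "lcj" ✓)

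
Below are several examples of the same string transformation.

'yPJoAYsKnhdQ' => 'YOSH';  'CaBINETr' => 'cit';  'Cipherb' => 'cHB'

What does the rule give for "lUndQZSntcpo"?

The transformation: flip the case of every letter, then keep one character in every 3, starting at position 1 (positions 1st, 4th, 7th, ...).
"lUndQZSntcpo" → "LuNDqzsNTCPO" → "LDsC".

LDsC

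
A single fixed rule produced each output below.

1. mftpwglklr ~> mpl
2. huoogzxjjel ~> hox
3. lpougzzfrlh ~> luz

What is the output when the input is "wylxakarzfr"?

The pattern: delete the last 3 characters, then keep one character in every 3, starting at position 1 (positions 1st, 4th, 7th, ...).
For "wylxakarzfr", step one produces "wylxakar"; step two turns that into "wxa".

wxa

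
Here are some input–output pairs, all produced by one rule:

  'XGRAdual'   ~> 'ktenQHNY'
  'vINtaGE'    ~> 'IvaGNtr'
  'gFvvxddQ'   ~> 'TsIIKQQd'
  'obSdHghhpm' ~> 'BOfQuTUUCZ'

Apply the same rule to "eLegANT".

RyRTnag

The pattern: shift every letter 13 places forward in the alphabet (wrapping around) — i.e. ROT13, then flip the case of every letter.
On "eLegANT": the first step gives "rYrtNAG", and the second then gives "RyRTnag".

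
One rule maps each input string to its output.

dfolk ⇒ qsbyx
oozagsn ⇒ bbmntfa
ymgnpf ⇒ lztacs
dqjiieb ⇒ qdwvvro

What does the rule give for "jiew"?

wvrj

The pattern: shift every letter 13 places forward in the alphabet (wrapping around) — i.e. ROT13.
"jiew" → "wvrj".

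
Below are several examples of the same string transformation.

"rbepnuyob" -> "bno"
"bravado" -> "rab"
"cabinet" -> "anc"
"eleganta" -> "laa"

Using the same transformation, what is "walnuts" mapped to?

Looking at the pairs, the operation is to move the first character to the end, then keep one character in every 3, starting at position 1 (positions 1st, 4th, 7th, ...).
Working it through for "walnuts": intermediate "alnutsw", final "auw".

auw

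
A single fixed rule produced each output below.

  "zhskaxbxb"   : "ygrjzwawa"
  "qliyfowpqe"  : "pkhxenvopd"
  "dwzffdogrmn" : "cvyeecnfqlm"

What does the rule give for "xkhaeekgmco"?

wjgzddjflbn

The rule is to shift every letter 1 place backward in the alphabet (wrapping around).
Doing the same to "xkhaeekgmco": "wjgzddjflbn".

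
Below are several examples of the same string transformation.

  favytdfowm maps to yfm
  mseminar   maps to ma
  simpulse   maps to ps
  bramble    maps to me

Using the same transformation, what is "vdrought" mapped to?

The rule is to keep one character in every 3, starting at position 1 (positions 1st, 4th, 7th, ...), then delete the first character.
For "vdrought", step one produces "voh"; step two turns that into "oh".

oh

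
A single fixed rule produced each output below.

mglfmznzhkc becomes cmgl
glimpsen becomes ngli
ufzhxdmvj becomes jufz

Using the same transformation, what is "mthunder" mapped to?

Rule — move the first 3 characters to the end (rotate left by 3), then keep only the last 4 characters.
Starting from "mthunder": after the first operation, "undermth"; after the second, "rmth".

rmth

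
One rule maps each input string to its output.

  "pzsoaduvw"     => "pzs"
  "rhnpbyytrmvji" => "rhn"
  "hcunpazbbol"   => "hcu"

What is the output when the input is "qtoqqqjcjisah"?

The transformation: keep only the first 3 characters.
"qtoqqqjcjisah" → "qto".

qto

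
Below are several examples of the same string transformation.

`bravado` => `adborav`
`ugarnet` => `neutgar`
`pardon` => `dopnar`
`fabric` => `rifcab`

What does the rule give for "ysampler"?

In each case the input is transformed by: swap the first and last characters, then move the last 3 characters to the front (rotate right by 3).
Applying both steps to "ysampler": "rsampley", then "leyrsamp".

leyrsamp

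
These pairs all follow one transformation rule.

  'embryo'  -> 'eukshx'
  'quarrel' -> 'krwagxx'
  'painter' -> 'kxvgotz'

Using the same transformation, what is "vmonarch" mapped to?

inbsutgx

What's happening: shift every letter 6 places forward in the alphabet (wrapping around), then move the last 2 characters to the front (rotate right by 2).
On "vmonarch": the first step gives "bsutgxin", and the second then gives "inbsutgx".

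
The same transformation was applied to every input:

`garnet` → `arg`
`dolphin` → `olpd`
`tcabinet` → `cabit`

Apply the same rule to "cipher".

The pattern: delete the last 3 characters, then move the first character to the end.
For "cipher", step one produces "cip"; step two turns that into "ipc".

ipc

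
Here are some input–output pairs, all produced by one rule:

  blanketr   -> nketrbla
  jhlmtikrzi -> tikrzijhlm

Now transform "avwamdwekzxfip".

Looking at the pairs, the operation is to swap the front and back halves of the string, then move the last character to the front.
For "avwamdwekzxfip", step one produces "ekzxfipavwamdw"; step two turns that into "wekzxfipavwamd".
(Check on "jhlmtikrzi": → "ikrzijhlmt" → "tikrzijhlm" ✓)

wekzxfipavwamd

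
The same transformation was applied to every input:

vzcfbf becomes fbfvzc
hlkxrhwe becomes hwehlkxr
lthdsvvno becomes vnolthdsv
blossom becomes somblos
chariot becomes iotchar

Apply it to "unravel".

velunra

The pattern: move the last 3 characters to the front (rotate right by 3).
So "unravel" becomes "velunra".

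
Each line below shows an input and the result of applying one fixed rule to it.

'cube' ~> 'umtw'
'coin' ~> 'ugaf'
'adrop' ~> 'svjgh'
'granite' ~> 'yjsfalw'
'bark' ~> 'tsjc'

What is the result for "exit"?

The pattern: shift every letter 8 places backward in the alphabet (wrapping around).
Applying that to "exit" gives "wpal".

wpal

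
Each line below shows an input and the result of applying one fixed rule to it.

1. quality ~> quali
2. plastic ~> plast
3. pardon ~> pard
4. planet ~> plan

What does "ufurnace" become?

ufurna

Looking at the pairs, the operation is to delete the last 2 characters.
For "ufurnace" the result is "ufurna".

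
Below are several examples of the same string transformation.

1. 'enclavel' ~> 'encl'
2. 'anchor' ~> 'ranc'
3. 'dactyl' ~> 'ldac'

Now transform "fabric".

cfab

In each case the input is transformed by: swap the front and back halves of the string, then keep only the last 4 characters.
For "fabric", step one produces "ricfab"; step two turns that into "cfab".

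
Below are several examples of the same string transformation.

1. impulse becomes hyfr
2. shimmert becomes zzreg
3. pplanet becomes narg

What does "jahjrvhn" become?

In each case the input is transformed by: shift every letter 13 places forward in the alphabet (wrapping around) — i.e. ROT13, then delete the first 3 characters.
For "jahjrvhn", step one produces "wnuweiua"; step two turns that into "weiua".

weiua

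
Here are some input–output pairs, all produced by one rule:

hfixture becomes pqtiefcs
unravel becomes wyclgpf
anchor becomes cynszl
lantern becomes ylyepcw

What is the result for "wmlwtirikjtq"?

bxwhetctvueh

The transformation: shift every letter 11 places forward in the alphabet (wrapping around), then swap the first and last characters.
On "wmlwtirikjtq": the first step gives "hxwhetctvueb", and the second then gives "bxwhetctvueh".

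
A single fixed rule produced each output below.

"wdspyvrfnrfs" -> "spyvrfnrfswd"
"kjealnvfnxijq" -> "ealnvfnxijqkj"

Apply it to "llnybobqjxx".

The pattern: move the first 2 characters to the end (rotate left by 2).
"llnybobqjxx" → "nybobqjxxll".

nybobqjxxll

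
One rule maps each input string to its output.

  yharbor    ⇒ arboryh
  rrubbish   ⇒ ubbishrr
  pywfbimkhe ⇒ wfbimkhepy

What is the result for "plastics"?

The pattern: move the first 2 characters to the end (rotate left by 2).
For "plastics" the result is "asticspl".

asticspl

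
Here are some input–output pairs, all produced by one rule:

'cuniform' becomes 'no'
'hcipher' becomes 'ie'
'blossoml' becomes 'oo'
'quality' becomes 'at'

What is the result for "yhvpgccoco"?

Rule — keep one character in every 3, starting at position 3 (positions 3rd, 6th, 9th, ...).
For "yhvpgccoco" the result is "vcc".

vcc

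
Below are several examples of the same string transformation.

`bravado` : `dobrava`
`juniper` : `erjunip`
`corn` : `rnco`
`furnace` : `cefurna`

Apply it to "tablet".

Looking at the pairs, the operation is to move the last 2 characters to the front (rotate right by 2).
On "tablet" that produces "ettabl".

ettabl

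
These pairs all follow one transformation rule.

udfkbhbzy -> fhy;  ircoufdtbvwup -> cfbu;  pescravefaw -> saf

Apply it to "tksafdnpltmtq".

sdlt

The pattern: keep one character in every 3, starting at position 3 (positions 3rd, 6th, 9th, ...).
On "tksafdnpltmtq" that produces "sdlt".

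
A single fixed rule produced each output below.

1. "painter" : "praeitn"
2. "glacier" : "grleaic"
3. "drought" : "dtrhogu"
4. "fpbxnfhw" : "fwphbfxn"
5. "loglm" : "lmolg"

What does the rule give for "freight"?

ftrhegi

The pattern: take characters alternately from the front and the back (1st, last, 2nd, 2nd-last, ...).
On "freight" that produces "ftrhegi".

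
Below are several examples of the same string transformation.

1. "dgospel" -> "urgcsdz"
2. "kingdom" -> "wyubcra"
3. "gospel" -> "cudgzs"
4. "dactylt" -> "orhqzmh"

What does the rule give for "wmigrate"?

akuwofsh

What's happening: swap each adjacent pair of characters (1↔2, 3↔4, ...), then shift every letter 12 places backward in the alphabet (wrapping around).
So "wmigrate" becomes "akuwofsh".
(Check on "gospel": → "ogpsle" → "cudgzs" ✓)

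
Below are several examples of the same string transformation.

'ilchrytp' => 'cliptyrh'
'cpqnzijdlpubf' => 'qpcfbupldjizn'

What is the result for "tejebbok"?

In each case the input is transformed by: reverse the string, then move the last 3 characters to the front (rotate right by 3).
For "tejebbok", step one produces "kobbejet"; step two turns that into "jetkobbe".

jetkobbe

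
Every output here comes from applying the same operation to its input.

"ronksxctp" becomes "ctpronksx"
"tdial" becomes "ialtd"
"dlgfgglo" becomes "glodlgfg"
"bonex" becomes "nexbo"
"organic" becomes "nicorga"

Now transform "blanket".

ketblan

The transformation: move the last 3 characters to the front (rotate right by 3).
Applying that to "blanket" gives "ketblan".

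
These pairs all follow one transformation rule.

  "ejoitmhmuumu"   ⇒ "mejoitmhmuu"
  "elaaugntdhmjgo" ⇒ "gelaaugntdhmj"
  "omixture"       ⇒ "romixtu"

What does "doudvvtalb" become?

The rule is to delete the last character, then move the last character to the front.
Working it through for "doudvvtalb": intermediate "doudvvtal", final "ldoudvvta".
(Check on "elaaugntdhmjgo": → "elaaugntdhmjg" → "gelaaugntdhmj" ✓)

ldoudvvta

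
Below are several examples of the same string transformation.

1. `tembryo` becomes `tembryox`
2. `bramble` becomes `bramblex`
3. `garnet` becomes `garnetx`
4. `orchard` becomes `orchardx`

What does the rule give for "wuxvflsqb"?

The transformation: append "x".
"wuxvflsqb" → "wuxvflsqbx".

wuxvflsqbx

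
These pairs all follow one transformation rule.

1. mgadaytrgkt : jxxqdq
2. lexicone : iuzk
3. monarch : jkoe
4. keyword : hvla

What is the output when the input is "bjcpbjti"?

yzyq

Rule — shift every letter 3 places backward in the alphabet (wrapping around), then keep every other character starting from the first (positions 1st, 3rd, 5th, ...).
On "bjcpbjti": the first step gives "ygzmygqf", and the second then gives "yzyq".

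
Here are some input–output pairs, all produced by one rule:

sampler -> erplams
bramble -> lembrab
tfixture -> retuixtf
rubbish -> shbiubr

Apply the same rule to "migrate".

teraigm

The transformation: reverse the string, then swap each adjacent pair of characters (1↔2, 3↔4, ...).
"migrate" → "teraigm".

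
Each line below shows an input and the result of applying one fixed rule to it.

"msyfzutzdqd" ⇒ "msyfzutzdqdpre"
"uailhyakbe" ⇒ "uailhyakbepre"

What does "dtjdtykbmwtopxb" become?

Rule — append "pre".
For "dtjdtykbmwtopxb" the result is "dtjdtykbmwtopxbpre".

dtjdtykbmwtopxbpre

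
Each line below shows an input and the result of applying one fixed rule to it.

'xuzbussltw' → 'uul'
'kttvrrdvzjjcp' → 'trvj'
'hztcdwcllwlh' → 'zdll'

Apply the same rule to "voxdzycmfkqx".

In each case the input is transformed by: keep one character in every 3, starting at position 2 (positions 2nd, 5th, 8th, ...).
For "voxdzycmfkqx" the result is "ozmq".

ozmq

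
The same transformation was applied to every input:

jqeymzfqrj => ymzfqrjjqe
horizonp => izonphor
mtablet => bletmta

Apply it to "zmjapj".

The pattern: move the first 3 characters to the end (rotate left by 3).
On "zmjapj" that produces "apjzmj".

apjzmj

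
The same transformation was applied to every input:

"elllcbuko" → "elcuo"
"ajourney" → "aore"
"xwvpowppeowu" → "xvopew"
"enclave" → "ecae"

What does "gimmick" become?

gmik

In each case the input is transformed by: keep every other character starting from the first (positions 1st, 3rd, 5th, ...).
On "gimmick" that produces "gmik".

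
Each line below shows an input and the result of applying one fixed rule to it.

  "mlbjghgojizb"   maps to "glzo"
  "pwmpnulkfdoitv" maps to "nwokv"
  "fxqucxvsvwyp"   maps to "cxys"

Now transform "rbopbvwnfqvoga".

Looking at the pairs, the operation is to keep one character in every 3, starting at position 2 (positions 2nd, 5th, 8th, ...), then swap each adjacent pair of characters (1↔2, 3↔4, ...).
Working it through for "rbopbvwnfqvoga": intermediate "bbnva", final "bbvna".

bbvna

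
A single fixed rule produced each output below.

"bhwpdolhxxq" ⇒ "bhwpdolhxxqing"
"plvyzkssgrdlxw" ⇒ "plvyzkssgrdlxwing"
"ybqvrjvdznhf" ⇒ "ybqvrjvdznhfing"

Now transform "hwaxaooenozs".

hwaxaooenozsing

The pattern: append "ing".
Applying that to "hwaxaooenozs" gives "hwaxaooenozsing".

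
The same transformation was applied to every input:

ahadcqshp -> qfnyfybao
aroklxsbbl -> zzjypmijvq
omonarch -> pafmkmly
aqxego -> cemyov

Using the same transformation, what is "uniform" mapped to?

mpkslgd

Rule — shift every letter 2 places backward in the alphabet (wrapping around), then move the last 3 characters to the front (rotate right by 3).
For "uniform", step one produces "slgdmpk"; step two turns that into "mpkslgd".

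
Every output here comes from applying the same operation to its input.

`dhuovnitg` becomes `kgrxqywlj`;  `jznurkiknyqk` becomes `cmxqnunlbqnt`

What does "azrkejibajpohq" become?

cdnumhelmdrstk

The rule is to shift every letter 3 places forward in the alphabet (wrapping around), then swap each adjacent pair of characters (1↔2, 3↔4, ...).
Applying both steps to "azrkejibajpohq": "dcunhmledmsrkt", then "cdnumhelmdrstk".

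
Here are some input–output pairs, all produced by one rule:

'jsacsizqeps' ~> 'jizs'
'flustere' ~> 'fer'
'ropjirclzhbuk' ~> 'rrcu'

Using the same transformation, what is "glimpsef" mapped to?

The rule is to swap each adjacent pair of characters (1↔2, 3↔4, ...), then keep one character in every 3, starting at position 2 (positions 2nd, 5th, 8th, ...).
For "glimpsef" the result is "gse".

gse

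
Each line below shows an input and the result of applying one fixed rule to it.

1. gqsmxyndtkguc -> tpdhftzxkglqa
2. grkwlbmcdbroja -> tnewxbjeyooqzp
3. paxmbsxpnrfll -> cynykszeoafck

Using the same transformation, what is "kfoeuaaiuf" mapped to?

xsshbvrnhn

Rule — shift every letter 13 places forward in the alphabet (wrapping around) — i.e. ROT13, then take characters alternately from the front and the back (1st, last, 2nd, 2nd-last, ...).
"kfoeuaaiuf" → "xsbrhnnvhs" → "xsshbvrnhn".
(Check on "grkwlbmcdbroja": → "texjyozpqoebwn" → "tnewxbjeyooqzp" ✓)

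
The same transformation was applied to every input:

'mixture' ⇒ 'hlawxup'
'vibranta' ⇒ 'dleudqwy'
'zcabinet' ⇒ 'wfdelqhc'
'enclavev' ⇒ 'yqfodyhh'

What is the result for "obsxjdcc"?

fevamgfr

The transformation: shift every letter 3 places forward in the alphabet (wrapping around), then swap the first and last characters.
Applying both steps to "obsxjdcc": "revamgff", then "fevamgfr".
(Check on "vibranta": → "yleudqwd" → "dleudqwy" ✓)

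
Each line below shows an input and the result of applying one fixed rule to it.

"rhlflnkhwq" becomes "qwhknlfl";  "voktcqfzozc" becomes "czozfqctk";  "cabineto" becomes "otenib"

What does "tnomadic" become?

What's happening: reverse the string, then delete the last 2 characters.
"tnomadic" → "cidamont" → "cidamo".

cidamo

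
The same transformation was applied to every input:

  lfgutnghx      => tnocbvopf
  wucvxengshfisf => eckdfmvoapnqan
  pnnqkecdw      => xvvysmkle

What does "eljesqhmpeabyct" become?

mtrmaypuxmijgkb

The pattern: shift every letter 8 places forward in the alphabet (wrapping around).
Doing the same to "eljesqhmpeabyct": "mtrmaypuxmijgkb".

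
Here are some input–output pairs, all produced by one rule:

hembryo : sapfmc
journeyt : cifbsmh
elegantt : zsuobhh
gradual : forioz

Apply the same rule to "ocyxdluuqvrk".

qmlrziiejfy

In each case the input is transformed by: delete the first character, then shift every letter 12 places backward in the alphabet (wrapping around).
"ocyxdluuqvrk" → "cyxdluuqvrk" → "qmlrziiejfy".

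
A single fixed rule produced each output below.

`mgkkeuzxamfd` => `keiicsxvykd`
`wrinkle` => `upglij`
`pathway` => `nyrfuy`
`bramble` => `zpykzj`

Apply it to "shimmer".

qfgkkc

What's happening: shift every letter 2 places backward in the alphabet (wrapping around), then delete the last character.
So "shimmer" becomes "qfgkkc".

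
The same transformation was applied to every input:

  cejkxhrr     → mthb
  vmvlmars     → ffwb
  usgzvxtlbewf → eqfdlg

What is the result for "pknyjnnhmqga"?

The transformation: keep every other character starting from the first (positions 1st, 3rd, 5th, ...), then shift every letter 10 places forward in the alphabet (wrapping around).
Starting from "pknyjnnhmqga": after the first operation, "pnjnmg"; after the second, "zxtxwq".
(Check on "usgzvxtlbewf": → "ugvtbw" → "eqfdlg" ✓)

zxtxwq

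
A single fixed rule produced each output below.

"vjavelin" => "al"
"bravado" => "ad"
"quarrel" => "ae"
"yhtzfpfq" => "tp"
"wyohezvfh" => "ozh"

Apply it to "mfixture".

iu

The transformation: keep one character in every 3, starting at position 3 (positions 3rd, 6th, 9th, ...).
Doing the same to "mfixture": "iu".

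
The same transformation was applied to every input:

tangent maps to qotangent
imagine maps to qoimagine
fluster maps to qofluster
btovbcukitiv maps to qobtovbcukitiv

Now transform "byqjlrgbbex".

qobyqjlrgbbex

The rule is to prepend "qo".
Applying that to "byqjlrgbbex" gives "qobyqjlrgbbex".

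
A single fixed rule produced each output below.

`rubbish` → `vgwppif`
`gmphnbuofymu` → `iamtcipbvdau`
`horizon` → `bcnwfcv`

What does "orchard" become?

rfovqfc

Looking at the pairs, the operation is to shift every letter 12 places backward in the alphabet (wrapping around), then reverse the string.
Applying both steps to "orchard": "cfqvofr", then "rfovqfc".
(Check on "gmphnbuofymu": → "uadvbpictmai" → "iamtcipbvdau" ✓)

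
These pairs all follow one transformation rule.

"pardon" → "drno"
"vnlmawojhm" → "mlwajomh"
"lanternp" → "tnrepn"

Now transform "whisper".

siepr

The transformation: swap each adjacent pair of characters (1↔2, 3↔4, ...), then delete the first 2 characters.
Starting from "whisper": after the first operation, "hwsiepr"; after the second, "siepr".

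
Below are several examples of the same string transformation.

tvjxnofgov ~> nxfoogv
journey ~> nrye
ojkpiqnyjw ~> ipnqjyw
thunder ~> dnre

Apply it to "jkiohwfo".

hofwo

The transformation: delete the first 3 characters, then swap each adjacent pair of characters (1↔2, 3↔4, ...).
Working it through for "jkiohwfo": intermediate "ohwfo", final "hofwo".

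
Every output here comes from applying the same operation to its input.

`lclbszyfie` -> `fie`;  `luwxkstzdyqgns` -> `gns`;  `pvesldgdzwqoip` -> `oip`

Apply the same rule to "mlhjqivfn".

Each output is the input with this applied: keep only the last 3 characters.
So "mlhjqivfn" becomes "vfn".

vfn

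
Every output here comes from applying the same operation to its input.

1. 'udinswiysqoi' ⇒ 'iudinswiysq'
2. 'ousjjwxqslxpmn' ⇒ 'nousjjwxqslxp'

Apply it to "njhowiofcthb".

Looking at the pairs, the operation is to move the last 2 characters to the front (rotate right by 2), then delete the first character.
For "njhowiofcthb", step one produces "hbnjhowiofct"; step two turns that into "bnjhowiofct".
(Check on "ousjjwxqslxpmn": → "mnousjjwxqslxp" → "nousjjwxqslxp" ✓)

bnjhowiofct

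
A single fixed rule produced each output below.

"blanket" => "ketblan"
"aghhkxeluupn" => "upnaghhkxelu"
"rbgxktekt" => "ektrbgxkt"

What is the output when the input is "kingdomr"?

In each case the input is transformed by: move the last 3 characters to the front (rotate right by 3).
So "kingdomr" becomes "omrkingd".

omrkingd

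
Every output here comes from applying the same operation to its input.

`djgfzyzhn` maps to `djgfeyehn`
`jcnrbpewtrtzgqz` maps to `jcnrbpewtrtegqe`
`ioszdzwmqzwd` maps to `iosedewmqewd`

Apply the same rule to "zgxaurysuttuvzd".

egxaurysuttuved

The transformation: replace every "z" with "e".
Doing the same to "zgxaurysuttuvzd": "egxaurysuttuved".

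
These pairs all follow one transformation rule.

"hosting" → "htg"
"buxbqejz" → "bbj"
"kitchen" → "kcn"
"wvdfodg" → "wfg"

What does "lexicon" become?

lin

Looking at the pairs, the operation is to keep one character in every 3, starting at position 1 (positions 1st, 4th, 7th, ...).
For "lexicon" the result is "lin".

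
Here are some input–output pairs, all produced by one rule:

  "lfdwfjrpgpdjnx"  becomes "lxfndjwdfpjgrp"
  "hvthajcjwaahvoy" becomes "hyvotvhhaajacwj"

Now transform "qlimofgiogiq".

The rule is to take characters alternately from the front and the back (1st, last, 2nd, 2nd-last, ...).
Doing the same to "qlimofgiogiq": "qqliigmooifg".

qqliigmooifg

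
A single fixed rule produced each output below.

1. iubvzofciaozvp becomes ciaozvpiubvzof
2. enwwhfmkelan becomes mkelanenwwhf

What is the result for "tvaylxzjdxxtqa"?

jdxxtqatvaylxz

In each case the input is transformed by: swap the front and back halves of the string.
On "tvaylxzjdxxtqa" that produces "jdxxtqatvaylxz".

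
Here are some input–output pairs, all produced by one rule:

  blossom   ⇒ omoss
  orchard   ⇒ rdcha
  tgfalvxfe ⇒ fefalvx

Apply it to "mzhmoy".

oyhm

The rule is to delete the first 2 characters, then move the last 2 characters to the front (rotate right by 2).
On "mzhmoy": the first step gives "hmoy", and the second then gives "oyhm".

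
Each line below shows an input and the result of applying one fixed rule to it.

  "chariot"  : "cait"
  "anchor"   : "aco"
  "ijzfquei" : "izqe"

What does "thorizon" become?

toio

Each output is the input with this applied: keep every other character starting from the first (positions 1st, 3rd, 5th, ...).
"thorizon" → "toio".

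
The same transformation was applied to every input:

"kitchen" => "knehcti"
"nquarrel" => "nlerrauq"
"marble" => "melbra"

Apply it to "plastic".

The pattern: move the first character to the end, then reverse the string.
Applying both steps to "plastic": "lasticp", then "pcitsal".
(Check on "nquarrel": → "quarreln" → "nlerrauq" ✓)

pcitsal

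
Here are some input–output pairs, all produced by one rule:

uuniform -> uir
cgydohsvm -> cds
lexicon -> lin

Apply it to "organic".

The transformation: keep one character in every 3, starting at position 1 (positions 1st, 4th, 7th, ...).
Applying that to "organic" gives "oac".

oac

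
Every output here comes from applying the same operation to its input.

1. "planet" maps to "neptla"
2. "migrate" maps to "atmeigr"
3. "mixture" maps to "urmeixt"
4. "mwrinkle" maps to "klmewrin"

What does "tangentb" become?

nttbange

The transformation: swap the first and last characters, then move the last 3 characters to the front (rotate right by 3).
Working it through for "tangentb": intermediate "bangentt", final "nttbange".
(Check on "mixture": → "eixturm" → "urmeixt" ✓)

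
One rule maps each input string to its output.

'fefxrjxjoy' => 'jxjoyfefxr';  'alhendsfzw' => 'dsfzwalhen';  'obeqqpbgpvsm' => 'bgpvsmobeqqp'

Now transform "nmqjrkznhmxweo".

The pattern: swap the front and back halves of the string.
So "nmqjrkznhmxweo" becomes "nhmxweonmqjrkz".

nhmxweonmqjrkz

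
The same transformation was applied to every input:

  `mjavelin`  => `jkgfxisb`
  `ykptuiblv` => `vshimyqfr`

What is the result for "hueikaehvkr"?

The transformation: shift every letter 3 places backward in the alphabet (wrapping around), then take characters alternately from the front and the back (1st, last, 2nd, 2nd-last, ...).
Starting from "hueikaehvkr": after the first operation, "erbfhxbesho"; after the second, "eorhbsfehbx".

eorhbsfehbx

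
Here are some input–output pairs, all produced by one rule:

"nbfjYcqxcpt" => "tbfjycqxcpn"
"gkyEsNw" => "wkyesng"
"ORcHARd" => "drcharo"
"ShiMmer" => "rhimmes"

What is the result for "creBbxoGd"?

Rule — swap the first and last characters, then convert every letter to lowercase.
Applying both steps to "creBbxoGd": "dreBbxoGc", then "drebbxogc".
(Check on "nbfjYcqxcpt": → "tbfjYcqxcpn" → "tbfjycqxcpn" ✓)

drebbxogc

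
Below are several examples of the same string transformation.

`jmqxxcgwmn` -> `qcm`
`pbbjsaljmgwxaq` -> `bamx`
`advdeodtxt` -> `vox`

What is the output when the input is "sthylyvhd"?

hyd

What's happening: keep one character in every 3, starting at position 3 (positions 3rd, 6th, 9th, ...).
On "sthylyvhd" that produces "hyd".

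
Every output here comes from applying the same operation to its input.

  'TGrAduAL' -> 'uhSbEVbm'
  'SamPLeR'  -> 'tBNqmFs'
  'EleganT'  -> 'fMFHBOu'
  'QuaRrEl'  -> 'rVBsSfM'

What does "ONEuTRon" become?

pofVusPO

Looking at the pairs, the operation is to shift every letter 1 place forward in the alphabet (wrapping around), then flip the case of every letter.
Starting from "ONEuTRon": after the first operation, "POFvUSpo"; after the second, "pofVusPO".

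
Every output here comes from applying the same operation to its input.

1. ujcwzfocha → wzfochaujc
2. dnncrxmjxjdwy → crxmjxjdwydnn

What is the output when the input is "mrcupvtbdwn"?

upvtbdwnmrc

In each case the input is transformed by: move the first 3 characters to the end (rotate left by 3).
Applying that to "mrcupvtbdwn" gives "upvtbdwnmrc".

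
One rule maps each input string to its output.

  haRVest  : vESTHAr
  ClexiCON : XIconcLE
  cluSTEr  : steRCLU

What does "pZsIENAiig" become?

ienaIIGPzS

Each output is the input with this applied: flip the case of every letter, then move the first 3 characters to the end (rotate left by 3).
Applying both steps to "pZsIENAiig": "PzSienaIIG", then "ienaIIGPzS".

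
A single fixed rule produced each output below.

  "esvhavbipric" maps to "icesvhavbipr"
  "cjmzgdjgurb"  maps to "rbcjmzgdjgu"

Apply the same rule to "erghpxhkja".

What's happening: move the last 2 characters to the front (rotate right by 2).
Applying that to "erghpxhkja" gives "jaerghpxhk".

jaerghpxhk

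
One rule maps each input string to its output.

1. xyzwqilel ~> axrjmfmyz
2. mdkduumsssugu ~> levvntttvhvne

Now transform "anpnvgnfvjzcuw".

In each case the input is transformed by: move the first 2 characters to the end (rotate left by 2), then shift every letter 1 place forward in the alphabet (wrapping around).
Applying both steps to "anpnvgnfvjzcuw": "pnvgnfvjzcuwan", then "qowhogwkadvxbo".
(Check on "xyzwqilel": → "zwqilelxy" → "axrjmfmyz" ✓)

qowhogwkadvxbo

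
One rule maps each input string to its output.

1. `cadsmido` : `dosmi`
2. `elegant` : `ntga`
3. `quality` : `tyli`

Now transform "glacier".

erci

The transformation: delete the first 3 characters, then move the last 2 characters to the front (rotate right by 2).
Applying both steps to "glacier": "cier", then "erci".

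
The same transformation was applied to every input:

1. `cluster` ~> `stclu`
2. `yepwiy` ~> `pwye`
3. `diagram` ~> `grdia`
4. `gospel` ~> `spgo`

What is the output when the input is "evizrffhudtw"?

In each case the input is transformed by: delete the last 2 characters, then move the last 2 characters to the front (rotate right by 2).
Starting from "evizrffhudtw": after the first operation, "evizrffhud"; after the second, "udevizrffh".
(Check on "cluster": → "clust" → "stclu" ✓)

udevizrffh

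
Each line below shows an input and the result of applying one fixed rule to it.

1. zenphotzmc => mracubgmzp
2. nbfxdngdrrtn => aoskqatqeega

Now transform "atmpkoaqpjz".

ngzcxbndcwm

What's happening: shift every letter 13 places forward in the alphabet (wrapping around) — i.e. ROT13.
For "atmpkoaqpjz" the result is "ngzcxbndcwm".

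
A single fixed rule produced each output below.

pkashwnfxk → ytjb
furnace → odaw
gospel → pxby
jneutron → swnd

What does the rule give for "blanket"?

kujw

The transformation: shift every letter 9 places forward in the alphabet (wrapping around), then keep only the first 4 characters.
Applying both steps to "blanket": "kujwtnc", then "kujw".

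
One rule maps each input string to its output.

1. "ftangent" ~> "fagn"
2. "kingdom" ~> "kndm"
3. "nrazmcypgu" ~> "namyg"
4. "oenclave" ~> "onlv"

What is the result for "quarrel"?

Each output is the input with this applied: keep every other character starting from the first (positions 1st, 3rd, 5th, ...).
So "quarrel" becomes "qarl".

qarl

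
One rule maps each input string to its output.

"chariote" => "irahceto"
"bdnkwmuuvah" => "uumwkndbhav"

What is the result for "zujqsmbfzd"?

What's happening: reverse the string, then move the first 3 characters to the end (rotate left by 3).
Applying both steps to "zujqsmbfzd": "dzfbmsqjuz", then "bmsqjuzdzf".

bmsqjuzdzf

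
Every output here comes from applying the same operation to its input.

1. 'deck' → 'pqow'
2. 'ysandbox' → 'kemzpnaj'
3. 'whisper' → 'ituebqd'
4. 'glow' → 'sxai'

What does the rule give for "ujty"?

The rule is to shift every letter 12 places forward in the alphabet (wrapping around).
Doing the same to "ujty": "gvfk".

gvfk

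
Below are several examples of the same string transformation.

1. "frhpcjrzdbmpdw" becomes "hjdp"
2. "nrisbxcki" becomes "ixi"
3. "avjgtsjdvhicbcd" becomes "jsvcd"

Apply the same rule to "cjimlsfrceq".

In each case the input is transformed by: keep one character in every 3, starting at position 3 (positions 3rd, 6th, 9th, ...).
Applying that to "cjimlsfrceq" gives "isc".

isc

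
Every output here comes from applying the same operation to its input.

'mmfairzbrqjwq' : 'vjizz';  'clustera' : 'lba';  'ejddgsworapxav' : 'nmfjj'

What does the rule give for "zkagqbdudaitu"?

ipmjd

Looking at the pairs, the operation is to shift every letter 9 places forward in the alphabet (wrapping around), then keep one character in every 3, starting at position 1 (positions 1st, 4th, 7th, ...).
For "zkagqbdudaitu", step one produces "itjpzkmdmjrcd"; step two turns that into "ipmjd".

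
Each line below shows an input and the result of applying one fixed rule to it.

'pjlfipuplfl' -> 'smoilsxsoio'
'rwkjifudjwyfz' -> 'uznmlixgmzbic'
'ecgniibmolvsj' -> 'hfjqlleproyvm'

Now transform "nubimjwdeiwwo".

The pattern: shift every letter 3 places forward in the alphabet (wrapping around).
On "nubimjwdeiwwo" that produces "qxelpmzghlzzr".

qxelpmzghlzzr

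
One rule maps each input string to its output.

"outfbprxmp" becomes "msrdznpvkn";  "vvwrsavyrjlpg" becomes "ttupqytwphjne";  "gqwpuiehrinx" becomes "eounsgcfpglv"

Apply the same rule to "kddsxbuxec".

ibbqvzsvca

Looking at the pairs, the operation is to shift every letter 2 places backward in the alphabet (wrapping around).
So "kddsxbuxec" becomes "ibbqvzsvca".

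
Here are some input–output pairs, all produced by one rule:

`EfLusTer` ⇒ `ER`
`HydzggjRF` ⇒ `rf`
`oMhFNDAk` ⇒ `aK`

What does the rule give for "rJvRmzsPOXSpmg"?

MG

Looking at the pairs, the operation is to flip the case of every letter, then keep only the last 2 characters.
On "rJvRmzsPOXSpmg" that produces "MG".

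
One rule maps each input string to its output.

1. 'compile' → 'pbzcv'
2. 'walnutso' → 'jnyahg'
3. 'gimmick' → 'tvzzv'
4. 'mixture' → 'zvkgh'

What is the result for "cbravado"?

Rule — shift every letter 13 places forward in the alphabet (wrapping around) — i.e. ROT13, then delete the last 2 characters.
For "cbravado", step one produces "poeninqb"; step two turns that into "poenin".
(Check on "compile": → "pbzcvyr" → "pbzcv" ✓)

poenin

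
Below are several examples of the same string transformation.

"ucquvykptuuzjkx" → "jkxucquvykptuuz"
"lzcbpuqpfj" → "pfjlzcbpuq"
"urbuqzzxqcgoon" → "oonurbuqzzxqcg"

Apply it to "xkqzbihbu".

The pattern: move the last 3 characters to the front (rotate right by 3).
"xkqzbihbu" → "hbuxkqzbi".

hbuxkqzbi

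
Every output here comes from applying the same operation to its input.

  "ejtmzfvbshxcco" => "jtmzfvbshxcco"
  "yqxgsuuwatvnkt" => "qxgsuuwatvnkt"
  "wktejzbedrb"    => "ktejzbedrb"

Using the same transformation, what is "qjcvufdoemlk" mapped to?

jcvufdoemlk

Rule — delete the first character.
On "qjcvufdoemlk" that produces "jcvufdoemlk".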